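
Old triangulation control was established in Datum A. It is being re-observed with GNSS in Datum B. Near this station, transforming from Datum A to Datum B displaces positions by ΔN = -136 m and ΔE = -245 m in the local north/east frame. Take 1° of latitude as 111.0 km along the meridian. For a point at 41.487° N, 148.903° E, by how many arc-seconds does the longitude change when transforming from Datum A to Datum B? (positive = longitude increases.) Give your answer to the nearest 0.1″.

Δλ = -10.6″

At latitude 41.487°, cos φ = 0.749106.
1° of longitude at this latitude = 111.0 × cos φ = 83.15 km, so Δλ = -245.0 / 83150.8 = -0.0029465° = -10.607″.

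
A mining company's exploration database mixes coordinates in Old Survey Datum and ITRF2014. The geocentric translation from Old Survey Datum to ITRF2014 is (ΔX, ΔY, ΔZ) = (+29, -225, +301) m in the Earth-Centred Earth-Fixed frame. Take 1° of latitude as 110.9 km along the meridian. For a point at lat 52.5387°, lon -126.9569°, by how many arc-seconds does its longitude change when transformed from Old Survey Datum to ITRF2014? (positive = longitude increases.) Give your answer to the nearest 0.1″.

sin φ = 0.793764, cos φ = 0.608225, sin λ = -0.799088, cos λ = -0.601214.
East component: ΔE = −sin λ·ΔX + cos λ·ΔY = −(-0.799088)(29) + (-0.601214)(-225) = 158.45 m.
1° of latitude spans 110900 m; at latitude φ, 1° of longitude spans that × cos φ = 67452.2 m, so Δλ = 158.45 / 67452.2 × 3600 = 8.456″.

Δλ = 8.5″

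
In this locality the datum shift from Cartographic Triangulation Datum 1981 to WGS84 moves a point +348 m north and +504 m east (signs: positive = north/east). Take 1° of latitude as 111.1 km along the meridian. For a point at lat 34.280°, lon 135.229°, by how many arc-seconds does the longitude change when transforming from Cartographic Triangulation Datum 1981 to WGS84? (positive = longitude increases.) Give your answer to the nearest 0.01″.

At latitude 34.280°, cos φ = 0.826295.
1° of longitude at this latitude = 111.1 × cos φ = 91.80 km, so Δλ = 504.0 / 91801.4 = 0.0054901° = 19.764″.

Δλ = 19.76″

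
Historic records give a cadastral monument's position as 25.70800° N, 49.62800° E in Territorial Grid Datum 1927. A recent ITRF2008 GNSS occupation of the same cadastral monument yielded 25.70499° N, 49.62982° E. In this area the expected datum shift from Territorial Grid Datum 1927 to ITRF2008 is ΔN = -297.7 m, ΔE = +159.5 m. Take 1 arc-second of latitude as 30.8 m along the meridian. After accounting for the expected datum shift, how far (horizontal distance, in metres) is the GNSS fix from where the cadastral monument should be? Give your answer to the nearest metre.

42 m

Observed coordinate differences: Δφ = -0.00301°, Δλ = +0.00182°.
Converting to metres (1° lat = 110880 m, cos φ = 0.901016): observed ΔN = -333.7 m, observed ΔE = 181.8 m.
Subtracting the expected shift leaves a residual of -333.7 − (-297.7) = -36.0 m north and 181.8 − (159.5) = 22.3 m east.
Residual distance = √((-36.0)² + 22.3²) = 42.4 m.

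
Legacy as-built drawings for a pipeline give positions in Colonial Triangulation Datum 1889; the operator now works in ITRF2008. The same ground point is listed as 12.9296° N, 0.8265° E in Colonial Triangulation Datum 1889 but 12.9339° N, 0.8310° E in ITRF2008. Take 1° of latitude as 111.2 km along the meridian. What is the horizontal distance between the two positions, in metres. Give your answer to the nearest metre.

Δφ = 12.9339° − 12.9296° = +0.0043°; Δλ = 0.8310° − 0.8265° = +0.0045°.
ΔN = Δφ × 111200 = 478.2 m; ΔE = Δλ × 111200 × cos(12.9296°) = +0.0045 × 111200 × 0.974646 = 487.7 m.
Distance = √(ΔE² + ΔN²) = √(487.7² + 478.2²) = 683.0 m.

683 m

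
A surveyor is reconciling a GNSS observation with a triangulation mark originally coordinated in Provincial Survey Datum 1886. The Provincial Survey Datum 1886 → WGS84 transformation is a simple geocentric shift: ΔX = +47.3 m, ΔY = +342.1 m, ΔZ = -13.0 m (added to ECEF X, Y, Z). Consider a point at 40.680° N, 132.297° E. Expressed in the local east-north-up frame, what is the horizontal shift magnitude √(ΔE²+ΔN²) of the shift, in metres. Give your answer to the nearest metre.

The local east axis at (φ, λ) is (−sin λ, cos λ, 0), so ΔE = −sin(132.297°)·47.3 + cos(132.297°)·342.1 = -265.21 m.
The local north axis is (−sin φ cos λ, −sin φ sin λ, cos φ), giving ΔN = 20.749 − 164.940 − 9.859 = -154.05 m.
Horizontal magnitude = √(ΔE² + ΔN²) = √((-265.21)² + (-154.05)²) = 306.70 m.

307 m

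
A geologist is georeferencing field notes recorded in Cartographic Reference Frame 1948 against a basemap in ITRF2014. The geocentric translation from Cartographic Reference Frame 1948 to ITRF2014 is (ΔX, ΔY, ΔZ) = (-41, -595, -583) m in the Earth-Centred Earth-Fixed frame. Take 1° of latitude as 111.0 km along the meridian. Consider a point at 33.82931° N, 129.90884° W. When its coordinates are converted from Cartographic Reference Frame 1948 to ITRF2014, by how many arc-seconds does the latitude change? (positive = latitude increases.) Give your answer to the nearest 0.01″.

sin φ = 0.556721, cos φ = 0.830700, sin λ = -0.767066, cos λ = -0.641568.
North component: ΔN = −sin φ cos λ·ΔX − sin φ sin λ·ΔY + cos φ·ΔZ = −(0.556721)(-0.641568)(-41) − (0.556721)(-0.767066)(-595) + (0.830700)(-583) = -753.03 m.
1° of latitude spans 111000 m, so Δφ = -753.03 / 111000 × 3600 = -24.423″.

Δφ = -24.42″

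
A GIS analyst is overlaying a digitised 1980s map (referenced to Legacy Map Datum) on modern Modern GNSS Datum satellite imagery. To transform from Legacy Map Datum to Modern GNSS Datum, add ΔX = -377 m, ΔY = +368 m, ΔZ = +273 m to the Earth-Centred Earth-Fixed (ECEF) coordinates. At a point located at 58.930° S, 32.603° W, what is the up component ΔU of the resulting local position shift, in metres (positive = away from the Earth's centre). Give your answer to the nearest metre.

ΔU = -500 m

The local up (radial) axis is (cos φ cos λ, cos φ sin λ, sin φ), giving ΔU = -163.905 − 102.331 − 233.835 = -500.07 m.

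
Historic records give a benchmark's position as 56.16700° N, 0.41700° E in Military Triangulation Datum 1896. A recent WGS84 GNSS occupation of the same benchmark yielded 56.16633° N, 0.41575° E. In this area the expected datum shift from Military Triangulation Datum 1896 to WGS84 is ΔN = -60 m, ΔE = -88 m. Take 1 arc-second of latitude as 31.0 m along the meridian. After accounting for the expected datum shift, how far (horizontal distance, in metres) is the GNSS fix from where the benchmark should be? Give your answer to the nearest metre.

18 m

Observed coordinate differences: Δφ = -0.00067°, Δλ = -0.00125°.
Converting to metres (1° lat = 111600 m, cos φ = 0.556774): observed ΔN = -74.8 m, observed ΔE = -77.7 m.
Subtracting the expected shift leaves a residual of -74.8 − (-60) = -14.8 m north and -77.7 − (-88) = 10.3 m east.
Residual distance = √((-14.8)² + 10.3²) = 18.0 m.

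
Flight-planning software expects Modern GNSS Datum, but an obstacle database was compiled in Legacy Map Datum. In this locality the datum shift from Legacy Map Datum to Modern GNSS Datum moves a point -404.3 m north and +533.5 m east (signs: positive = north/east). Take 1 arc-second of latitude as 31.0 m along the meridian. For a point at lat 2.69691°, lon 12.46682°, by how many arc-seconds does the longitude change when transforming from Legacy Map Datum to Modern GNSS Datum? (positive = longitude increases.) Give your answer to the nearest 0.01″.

At latitude 2.69691°, cos φ = 0.998892.
1″ of longitude at this latitude = 31.00 × cos φ = 30.9657 m, so Δλ = 533.5 / 30.9657 = 17.229″.

Δλ = 17.23″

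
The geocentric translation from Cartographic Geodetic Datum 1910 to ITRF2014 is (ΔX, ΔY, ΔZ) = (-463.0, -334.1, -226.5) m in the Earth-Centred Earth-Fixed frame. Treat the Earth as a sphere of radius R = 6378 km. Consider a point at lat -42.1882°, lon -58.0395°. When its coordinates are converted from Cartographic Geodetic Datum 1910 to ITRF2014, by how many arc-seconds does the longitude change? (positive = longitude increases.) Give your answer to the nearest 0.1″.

sin φ = -0.671568, cos φ = 0.740943, sin λ = -0.848413, cos λ = 0.529334.
East component: ΔE = −sin λ·ΔX + cos λ·ΔY = −(-0.848413)(-463.0) + (0.529334)(-334.1) = -569.67 m.
1° of latitude spans πR/180 = 111317 m; at latitude φ, 1° of longitude spans that × cos φ = 82479.6 m, so Δλ = -569.67 / 82479.6 × 3600 = -24.864″.

Δλ = -24.9″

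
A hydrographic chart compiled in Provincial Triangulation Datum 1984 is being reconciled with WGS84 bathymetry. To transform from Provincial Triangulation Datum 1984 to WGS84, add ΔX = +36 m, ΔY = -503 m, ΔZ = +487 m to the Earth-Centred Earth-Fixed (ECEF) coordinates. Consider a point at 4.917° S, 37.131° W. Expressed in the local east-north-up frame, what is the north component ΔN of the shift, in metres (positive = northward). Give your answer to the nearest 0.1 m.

At φ = -4.917°, λ = -37.131°: sin φ = -0.085713, cos φ = 0.996320, sin λ = -0.603639, cos λ = 0.797257.
ΔN = −sin φ cos λ·ΔX − sin φ sin λ·ΔY + cos φ·ΔZ = −(-0.085713)(0.797257)(36) − (-0.085713)(-0.603639)(-503) + (0.996320)(487) = 513.69 m.

ΔN = 513.7 m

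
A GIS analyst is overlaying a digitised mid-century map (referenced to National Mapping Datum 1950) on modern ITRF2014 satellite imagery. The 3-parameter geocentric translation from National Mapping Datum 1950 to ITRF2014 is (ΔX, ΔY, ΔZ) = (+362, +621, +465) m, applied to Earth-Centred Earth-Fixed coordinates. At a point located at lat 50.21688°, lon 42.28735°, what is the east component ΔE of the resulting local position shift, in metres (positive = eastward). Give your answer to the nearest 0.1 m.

ΔE = 215.8 m

At φ = 50.21688°, λ = 42.28735°: sin φ = 0.768472, cos φ = 0.639883, sin λ = 0.672849, cos λ = 0.739780.
ΔE = −sin λ·ΔX + cos λ·ΔY = −(0.672849)·(362) + (0.739780)·(621) = 215.83 m.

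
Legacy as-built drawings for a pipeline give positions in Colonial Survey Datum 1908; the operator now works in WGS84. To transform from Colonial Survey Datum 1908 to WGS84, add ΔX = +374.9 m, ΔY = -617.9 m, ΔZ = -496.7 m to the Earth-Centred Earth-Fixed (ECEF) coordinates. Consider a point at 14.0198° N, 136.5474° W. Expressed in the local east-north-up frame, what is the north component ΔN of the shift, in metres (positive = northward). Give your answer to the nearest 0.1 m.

ΔN = -518.9 m

The local north axis is (−sin φ cos λ, −sin φ sin λ, cos φ), giving ΔN = 65.932 − 102.950 − 481.904 = -518.92 m.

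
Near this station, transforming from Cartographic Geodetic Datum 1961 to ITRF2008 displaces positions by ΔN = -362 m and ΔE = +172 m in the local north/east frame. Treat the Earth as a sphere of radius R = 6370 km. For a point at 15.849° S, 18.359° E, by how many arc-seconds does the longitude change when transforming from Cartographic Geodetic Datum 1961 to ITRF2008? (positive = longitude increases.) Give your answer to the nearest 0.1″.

At latitude -15.849°, cos φ = 0.961985.
One radian of longitude at latitude φ spans R cos φ, so Δλ = ΔE / (R cos φ) = 172.0 / (6370000 × 0.961985) = 2.8069e-05 rad = 5.790″.

Δλ = 5.8″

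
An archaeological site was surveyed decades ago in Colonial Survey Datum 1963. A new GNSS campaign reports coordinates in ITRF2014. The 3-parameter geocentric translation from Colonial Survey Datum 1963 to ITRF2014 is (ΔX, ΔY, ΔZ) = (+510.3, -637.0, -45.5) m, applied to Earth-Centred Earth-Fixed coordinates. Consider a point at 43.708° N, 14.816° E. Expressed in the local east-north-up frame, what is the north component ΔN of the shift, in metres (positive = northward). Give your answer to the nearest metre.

The local north axis is (−sin φ cos λ, −sin φ sin λ, cos φ), giving ΔN = -340.885 + 112.555 − 32.891 = -261.22 m.

ΔN = -261 m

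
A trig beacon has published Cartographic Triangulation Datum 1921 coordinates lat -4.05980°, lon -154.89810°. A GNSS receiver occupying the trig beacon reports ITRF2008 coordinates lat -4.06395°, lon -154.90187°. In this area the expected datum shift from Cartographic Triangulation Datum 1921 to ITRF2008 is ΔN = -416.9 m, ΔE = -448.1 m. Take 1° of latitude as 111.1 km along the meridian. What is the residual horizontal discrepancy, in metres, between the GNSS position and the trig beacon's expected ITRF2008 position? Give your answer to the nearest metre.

Observed coordinate differences: Δφ = -0.00415°, Δλ = -0.00377°.
Converting to metres (1° lat = 111100 m, cos φ = 0.997491): observed ΔN = -461.1 m, observed ΔE = -417.8 m.
Subtracting the expected shift leaves a residual of -461.1 − (-416.9) = -44.2 m north and -417.8 − (-448.1) = 30.3 m east.
Residual distance = √((-44.2)² + 30.3²) = 53.6 m.

54 m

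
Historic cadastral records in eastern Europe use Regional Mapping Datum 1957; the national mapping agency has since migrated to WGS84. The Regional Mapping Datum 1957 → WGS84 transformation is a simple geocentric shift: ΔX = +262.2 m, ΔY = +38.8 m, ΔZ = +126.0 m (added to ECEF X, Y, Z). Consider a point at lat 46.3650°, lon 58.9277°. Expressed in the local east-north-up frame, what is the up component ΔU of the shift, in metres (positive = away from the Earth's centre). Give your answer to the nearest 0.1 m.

ΔU = 207.5 m

The local up (radial) axis is (cos φ cos λ, cos φ sin λ, sin φ), giving ΔU = 93.384 + 22.933 + 91.193 = 207.51 m.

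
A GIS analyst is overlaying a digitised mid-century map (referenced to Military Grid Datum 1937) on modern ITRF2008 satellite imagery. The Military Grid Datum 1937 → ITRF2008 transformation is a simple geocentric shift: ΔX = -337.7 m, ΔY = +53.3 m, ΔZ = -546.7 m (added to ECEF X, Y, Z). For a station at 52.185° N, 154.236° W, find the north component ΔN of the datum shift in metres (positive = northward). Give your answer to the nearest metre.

ΔN = -557 m

The local north axis is (−sin φ cos λ, −sin φ sin λ, cos φ), giving ΔN = -240.261 + 18.302 − 335.189 = -557.15 m.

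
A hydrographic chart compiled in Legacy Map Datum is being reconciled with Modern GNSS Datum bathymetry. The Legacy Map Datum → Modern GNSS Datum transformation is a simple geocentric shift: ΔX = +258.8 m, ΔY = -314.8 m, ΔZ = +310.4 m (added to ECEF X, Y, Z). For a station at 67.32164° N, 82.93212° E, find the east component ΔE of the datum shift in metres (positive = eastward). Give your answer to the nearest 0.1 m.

At φ = 67.32164°, λ = 82.93212°: sin φ = 0.922684, cos φ = 0.385558, sin λ = 0.992401, cos λ = 0.123045.
ΔE = −sin λ·ΔX + cos λ·ΔY = −(0.992401)·(258.8) + (0.123045)·(-314.8) = -295.57 m.

ΔE = -295.6 m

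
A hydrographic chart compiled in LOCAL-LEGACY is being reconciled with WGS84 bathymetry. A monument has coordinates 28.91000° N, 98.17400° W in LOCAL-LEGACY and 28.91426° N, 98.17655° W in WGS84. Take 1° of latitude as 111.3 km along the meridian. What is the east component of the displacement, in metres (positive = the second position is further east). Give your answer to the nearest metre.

Δφ = 28.91426° − 28.91000° = +0.00426°; Δλ = -98.17655° − -98.17400° = -0.00255°.
ΔN = Δφ × 111300 = 474.1 m; ΔE = Δλ × 111300 × cos(28.91000°) = -0.00255 × 111300 × 0.875380 = -248.4 m.

ΔE = -248 m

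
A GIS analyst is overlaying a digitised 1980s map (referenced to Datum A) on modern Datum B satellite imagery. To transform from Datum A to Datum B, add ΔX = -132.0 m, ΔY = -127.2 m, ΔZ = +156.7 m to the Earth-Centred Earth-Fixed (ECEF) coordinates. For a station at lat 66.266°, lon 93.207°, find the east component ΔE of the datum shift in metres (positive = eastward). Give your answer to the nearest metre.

The local east axis at (φ, λ) is (−sin λ, cos λ, 0), so ΔE = −sin(93.207°)·(-132.0) + cos(93.207°)·(-127.2) = 138.91 m.

ΔE = 139 m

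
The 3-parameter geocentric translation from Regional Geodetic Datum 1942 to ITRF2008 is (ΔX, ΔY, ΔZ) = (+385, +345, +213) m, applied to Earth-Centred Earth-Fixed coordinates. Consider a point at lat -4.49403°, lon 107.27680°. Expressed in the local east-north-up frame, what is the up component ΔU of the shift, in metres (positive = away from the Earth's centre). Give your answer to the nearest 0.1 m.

ΔU = 197.7 m

The local up (radial) axis is (cos φ cos λ, cos φ sin λ, sin φ), giving ΔU = -113.989 + 328.421 − 16.690 = 197.74 m.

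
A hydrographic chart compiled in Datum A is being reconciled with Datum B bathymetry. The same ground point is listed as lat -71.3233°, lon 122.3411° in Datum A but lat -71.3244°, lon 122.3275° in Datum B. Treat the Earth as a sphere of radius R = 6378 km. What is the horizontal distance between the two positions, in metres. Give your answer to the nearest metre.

500 m

Δφ = -71.3244° − -71.3233° = -0.0011°; Δλ = 122.3275° − 122.3411° = -0.0136°.
1° along a meridian = πR/180 = 111317 m.
ΔN = Δφ × 111317 = -122.4 m; ΔE = Δλ × 111317 × cos(-71.3233°) = -0.0136 × 111317 × 0.320228 = -484.8 m.
Distance = √(ΔE² + ΔN²) = √((-484.8)² + (-122.4)²) = 500.0 m.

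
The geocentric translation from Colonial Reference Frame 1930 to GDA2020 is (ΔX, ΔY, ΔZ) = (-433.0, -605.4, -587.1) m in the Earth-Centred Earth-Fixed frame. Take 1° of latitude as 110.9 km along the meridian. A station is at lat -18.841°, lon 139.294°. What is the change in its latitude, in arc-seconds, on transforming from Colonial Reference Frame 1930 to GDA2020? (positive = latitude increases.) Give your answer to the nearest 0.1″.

sin φ = -0.322943, cos φ = 0.946418, sin λ = 0.652178, cos λ = -0.758066.
North component: ΔN = −sin φ cos λ·ΔX − sin φ sin λ·ΔY + cos φ·ΔZ = −(-0.322943)(-0.758066)(-433.0) − (-0.322943)(0.652178)(-605.4) + (0.946418)(-587.1) = -577.15 m.
1° of latitude spans 110900 m, so Δφ = -577.15 / 110900 × 3600 = -18.735″.

Δφ = -18.7″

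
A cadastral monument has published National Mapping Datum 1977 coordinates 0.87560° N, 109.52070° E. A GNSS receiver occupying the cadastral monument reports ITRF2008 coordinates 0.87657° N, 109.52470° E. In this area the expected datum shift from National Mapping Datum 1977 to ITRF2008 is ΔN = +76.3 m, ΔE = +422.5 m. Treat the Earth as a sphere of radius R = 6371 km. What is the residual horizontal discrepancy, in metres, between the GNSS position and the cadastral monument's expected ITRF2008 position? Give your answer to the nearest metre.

Observed coordinate differences: Δφ = +0.00097°, Δλ = +0.00400°.
Converting to metres (1° lat = 111195 m, cos φ = 0.999883): observed ΔN = 107.9 m, observed ΔE = 444.7 m.
Subtracting the expected shift leaves a residual of 107.9 − (76.3) = 31.6 m north and 444.7 − (422.5) = 22.2 m east.
Residual distance = √(31.6² + 22.2²) = 38.6 m.

39 m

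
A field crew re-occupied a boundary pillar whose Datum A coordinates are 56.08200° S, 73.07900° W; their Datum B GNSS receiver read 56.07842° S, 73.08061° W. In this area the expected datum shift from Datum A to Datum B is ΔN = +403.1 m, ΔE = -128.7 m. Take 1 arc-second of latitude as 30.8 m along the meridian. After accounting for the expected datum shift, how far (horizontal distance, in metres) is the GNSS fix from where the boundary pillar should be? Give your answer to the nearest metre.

30 m

Observed coordinate differences: Δφ = +0.00358°, Δλ = -0.00161°.
Converting to metres (1° lat = 110880 m, cos φ = 0.558006): observed ΔN = 397.0 m, observed ΔE = -99.6 m.
Subtracting the expected shift leaves a residual of 397.0 − (403.1) = -6.1 m north and -99.6 − (-128.7) = 29.1 m east.
Residual distance = √((-6.1)² + 29.1²) = 29.7 m.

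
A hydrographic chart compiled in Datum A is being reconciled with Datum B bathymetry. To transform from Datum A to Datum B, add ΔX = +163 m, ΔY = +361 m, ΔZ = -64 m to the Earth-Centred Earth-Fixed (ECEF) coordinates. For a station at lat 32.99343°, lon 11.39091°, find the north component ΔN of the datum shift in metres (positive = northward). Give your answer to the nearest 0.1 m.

At φ = 32.99343°, λ = 11.39091°: sin φ = 0.544543, cos φ = 0.838733, sin λ = 0.197502, cos λ = 0.980303.
ΔN = −sin φ cos λ·ΔX − sin φ sin λ·ΔY + cos φ·ΔZ = −(0.544543)(0.980303)(163) − (0.544543)(0.197502)(361) + (0.838733)(-64) = -179.52 m.

ΔN = -179.5 m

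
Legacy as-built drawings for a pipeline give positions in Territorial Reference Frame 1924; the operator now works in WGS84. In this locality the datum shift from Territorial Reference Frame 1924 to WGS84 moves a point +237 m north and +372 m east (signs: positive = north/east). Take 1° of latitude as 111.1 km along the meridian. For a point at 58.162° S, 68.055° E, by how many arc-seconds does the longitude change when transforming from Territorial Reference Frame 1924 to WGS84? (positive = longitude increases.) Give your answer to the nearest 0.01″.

At latitude -58.162°, cos φ = 0.527519.
1° of longitude at this latitude = 111.1 × cos φ = 58.61 km, so Δλ = 372.0 / 58607.4 = 0.0063473° = 22.850″.

Δλ = 22.85″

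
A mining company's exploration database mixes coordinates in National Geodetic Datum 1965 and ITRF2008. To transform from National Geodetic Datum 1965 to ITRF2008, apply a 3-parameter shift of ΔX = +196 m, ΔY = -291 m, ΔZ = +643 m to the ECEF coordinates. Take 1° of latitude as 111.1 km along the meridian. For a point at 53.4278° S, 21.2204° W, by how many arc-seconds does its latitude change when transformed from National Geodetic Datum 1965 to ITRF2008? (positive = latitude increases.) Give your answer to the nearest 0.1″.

Δφ = 19.9″

sin φ = -0.803107, cos φ = 0.595835, sin λ = -0.361956, cos λ = 0.932195.
North component: ΔN = −sin φ cos λ·ΔX − sin φ sin λ·ΔY + cos φ·ΔZ = −(-0.803107)(0.932195)(196) − (-0.803107)(-0.361956)(-291) + (0.595835)(643) = 614.45 m.
1° of latitude spans 111100 m, so Δφ = 614.45 / 111100 × 3600 = 19.910″.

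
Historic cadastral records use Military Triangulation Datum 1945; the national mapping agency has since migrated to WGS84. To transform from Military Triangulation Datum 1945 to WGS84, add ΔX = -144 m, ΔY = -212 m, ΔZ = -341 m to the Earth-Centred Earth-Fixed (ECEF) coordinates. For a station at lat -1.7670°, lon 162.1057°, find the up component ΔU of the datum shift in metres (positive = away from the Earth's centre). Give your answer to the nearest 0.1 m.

The local up (radial) axis is (cos φ cos λ, cos φ sin λ, sin φ), giving ΔU = 136.969 − 65.109 + 10.515 = 82.38 m.

ΔU = 82.4 m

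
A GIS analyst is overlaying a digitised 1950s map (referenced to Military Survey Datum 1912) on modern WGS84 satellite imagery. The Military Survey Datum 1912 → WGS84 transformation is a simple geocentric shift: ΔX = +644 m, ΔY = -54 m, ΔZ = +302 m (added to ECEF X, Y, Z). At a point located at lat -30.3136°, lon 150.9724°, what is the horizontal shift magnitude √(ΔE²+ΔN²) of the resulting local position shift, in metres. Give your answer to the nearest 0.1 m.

The local east axis at (φ, λ) is (−sin λ, cos λ, 0), so ΔE = −sin(150.9724°)·644 + cos(150.9724°)·(-54) = -265.27 m.
The local north axis is (−sin φ cos λ, −sin φ sin λ, cos φ), giving ΔN = -284.217 − 13.225 + 260.709 = -36.73 m.
Horizontal magnitude = √(ΔE² + ΔN²) = √((-265.27)² + (-36.73)²) = 267.80 m.

267.8 m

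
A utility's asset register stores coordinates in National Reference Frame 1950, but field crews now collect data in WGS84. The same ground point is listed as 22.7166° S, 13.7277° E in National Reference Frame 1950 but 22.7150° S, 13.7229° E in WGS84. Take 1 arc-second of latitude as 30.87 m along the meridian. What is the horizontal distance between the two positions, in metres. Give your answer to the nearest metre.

523 m

Δφ = -22.7150° − -22.7166° = +0.0016°; Δλ = 13.7229° − 13.7277° = -0.0048°.
1° of latitude = 3600 × 30.87 = 111132 m.
ΔN = Δφ × 111132 = 177.8 m; ΔE = Δλ × 111132 × cos(-22.7166°) = -0.0048 × 111132 × 0.922426 = -492.1 m.
Distance = √(ΔE² + ΔN²) = √((-492.1)² + 177.8²) = 523.2 m.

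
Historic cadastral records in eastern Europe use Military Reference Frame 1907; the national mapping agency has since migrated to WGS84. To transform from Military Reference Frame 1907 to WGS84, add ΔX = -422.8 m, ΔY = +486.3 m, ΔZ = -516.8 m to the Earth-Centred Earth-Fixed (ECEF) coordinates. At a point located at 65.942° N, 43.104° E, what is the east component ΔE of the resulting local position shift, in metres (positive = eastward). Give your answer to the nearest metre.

ΔE = 644 m

At φ = 65.942°, λ = 43.104°: sin φ = 0.913133, cos φ = 0.407661, sin λ = 0.683325, cos λ = 0.730115.
ΔE = −sin λ·ΔX + cos λ·ΔY = −(0.683325)·(-422.8) + (0.730115)·(486.3) = 643.96 m.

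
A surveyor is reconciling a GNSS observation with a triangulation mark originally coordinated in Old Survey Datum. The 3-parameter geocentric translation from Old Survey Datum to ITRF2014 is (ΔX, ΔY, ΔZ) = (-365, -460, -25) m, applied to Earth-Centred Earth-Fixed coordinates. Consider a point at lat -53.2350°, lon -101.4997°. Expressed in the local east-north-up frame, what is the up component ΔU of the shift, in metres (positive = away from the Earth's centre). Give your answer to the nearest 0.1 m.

ΔU = 333.4 m

The local up (radial) axis is (cos φ cos λ, cos φ sin λ, sin φ), giving ΔU = 43.554 + 269.799 + 20.027 = 333.38 m.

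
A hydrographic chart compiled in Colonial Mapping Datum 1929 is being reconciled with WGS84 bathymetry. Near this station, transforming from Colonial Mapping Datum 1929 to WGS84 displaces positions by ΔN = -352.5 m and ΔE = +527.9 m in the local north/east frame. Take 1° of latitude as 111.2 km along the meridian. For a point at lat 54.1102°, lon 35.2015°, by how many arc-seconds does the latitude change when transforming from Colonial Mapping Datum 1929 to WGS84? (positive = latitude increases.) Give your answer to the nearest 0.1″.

Δφ = -11.4″

1° of latitude = 111.2 km, so Δφ = -352.5 / 111200 = -0.0031700° = -11.412″.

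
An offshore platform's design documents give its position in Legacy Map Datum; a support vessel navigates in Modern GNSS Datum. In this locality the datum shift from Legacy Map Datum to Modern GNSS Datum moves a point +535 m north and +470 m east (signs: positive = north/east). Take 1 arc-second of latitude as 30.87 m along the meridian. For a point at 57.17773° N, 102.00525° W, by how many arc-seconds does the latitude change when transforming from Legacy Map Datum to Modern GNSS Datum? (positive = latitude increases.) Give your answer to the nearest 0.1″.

Δφ = 17.3″

1″ of latitude = 30.87 m, so Δφ = 535.0 / 30.87 = 17.331″.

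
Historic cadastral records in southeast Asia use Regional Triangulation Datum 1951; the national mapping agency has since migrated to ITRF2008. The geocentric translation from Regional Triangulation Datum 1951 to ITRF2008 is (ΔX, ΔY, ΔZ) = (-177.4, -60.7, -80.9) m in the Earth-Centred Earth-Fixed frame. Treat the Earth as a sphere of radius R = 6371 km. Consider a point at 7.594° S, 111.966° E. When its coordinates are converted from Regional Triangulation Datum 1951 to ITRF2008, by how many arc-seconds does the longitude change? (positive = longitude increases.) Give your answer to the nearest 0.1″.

Δλ = 6.1″

sin φ = -0.132153, cos φ = 0.991229, sin λ = 0.927406, cos λ = -0.374056.
East component: ΔE = −sin λ·ΔX + cos λ·ΔY = −(0.927406)(-177.4) + (-0.374056)(-60.7) = 187.23 m.
1° of latitude spans πR/180 = 111195 m; at latitude φ, 1° of longitude spans that × cos φ = 110219.7 m, so Δλ = 187.23 / 110219.7 × 3600 = 6.115″.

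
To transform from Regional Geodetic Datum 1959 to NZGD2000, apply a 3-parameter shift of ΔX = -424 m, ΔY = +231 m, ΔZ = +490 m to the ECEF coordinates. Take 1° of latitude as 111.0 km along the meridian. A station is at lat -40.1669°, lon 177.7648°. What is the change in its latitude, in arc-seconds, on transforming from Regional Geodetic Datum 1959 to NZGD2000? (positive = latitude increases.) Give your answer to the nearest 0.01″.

sin φ = -0.645016, cos φ = 0.764169, sin λ = 0.039002, cos λ = -0.999239.
North component: ΔN = −sin φ cos λ·ΔX − sin φ sin λ·ΔY + cos φ·ΔZ = −(-0.645016)(-0.999239)(-424) − (-0.645016)(0.039002)(231) + (0.764169)(490) = 653.53 m.
1° of latitude spans 111000 m, so Δφ = 653.53 / 111000 × 3600 = 21.196″.

Δφ = 21.20″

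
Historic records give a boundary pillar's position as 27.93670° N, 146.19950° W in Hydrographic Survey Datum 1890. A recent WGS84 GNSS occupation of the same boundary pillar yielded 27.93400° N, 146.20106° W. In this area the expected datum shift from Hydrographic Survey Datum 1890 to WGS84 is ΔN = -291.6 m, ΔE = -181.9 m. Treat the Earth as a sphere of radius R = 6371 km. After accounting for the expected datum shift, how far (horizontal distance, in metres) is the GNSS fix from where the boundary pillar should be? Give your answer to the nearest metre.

30 m

Observed coordinate differences: Δφ = -0.00270°, Δλ = -0.00156°.
Converting to metres (1° lat = 111195 m, cos φ = 0.883466): observed ΔN = -300.2 m, observed ΔE = -153.2 m.
Subtracting the expected shift leaves a residual of -300.2 − (-291.6) = -8.6 m north and -153.2 − (-181.9) = 28.7 m east.
Residual distance = √((-8.6)² + 28.7²) = 29.9 m.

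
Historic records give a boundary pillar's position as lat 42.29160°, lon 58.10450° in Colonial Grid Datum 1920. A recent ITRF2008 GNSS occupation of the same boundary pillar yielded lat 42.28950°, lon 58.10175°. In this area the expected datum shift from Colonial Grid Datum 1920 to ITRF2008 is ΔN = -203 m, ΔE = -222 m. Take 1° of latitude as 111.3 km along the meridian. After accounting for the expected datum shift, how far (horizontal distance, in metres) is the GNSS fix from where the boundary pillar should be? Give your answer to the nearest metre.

Observed coordinate differences: Δφ = -0.00210°, Δλ = -0.00275°.
Converting to metres (1° lat = 111300 m, cos φ = 0.739730): observed ΔN = -233.7 m, observed ΔE = -226.4 m.
Subtracting the expected shift leaves a residual of -233.7 − (-203) = -30.7 m north and -226.4 − (-222) = -4.4 m east.
Residual distance = √((-30.7)² + (-4.4)²) = 31.0 m.

31 m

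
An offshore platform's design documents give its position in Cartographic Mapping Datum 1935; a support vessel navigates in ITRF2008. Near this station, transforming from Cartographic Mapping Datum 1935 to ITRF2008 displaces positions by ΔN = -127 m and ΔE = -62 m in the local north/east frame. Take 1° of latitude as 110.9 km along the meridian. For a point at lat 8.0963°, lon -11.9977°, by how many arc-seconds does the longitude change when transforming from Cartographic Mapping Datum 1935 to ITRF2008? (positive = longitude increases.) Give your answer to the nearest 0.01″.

Δλ = -2.03″

At latitude 8.0963°, cos φ = 0.990033.
1° of longitude at this latitude = 110.9 × cos φ = 109.79 km, so Δλ = -62.0 / 109794.6 = -0.0005647° = -2.033″.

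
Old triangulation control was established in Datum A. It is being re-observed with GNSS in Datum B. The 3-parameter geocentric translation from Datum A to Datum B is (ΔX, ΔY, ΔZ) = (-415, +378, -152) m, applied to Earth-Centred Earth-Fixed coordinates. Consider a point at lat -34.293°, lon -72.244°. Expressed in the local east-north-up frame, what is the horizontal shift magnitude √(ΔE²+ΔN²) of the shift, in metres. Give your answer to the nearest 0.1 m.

At φ = -34.293°, λ = -72.244°: sin φ = -0.563425, cos φ = 0.826167, sin λ = -0.952364, cos λ = 0.304964.
ΔE = −sin λ·ΔX + cos λ·ΔY = −(-0.952364)·(-415) + (0.304964)·(378) = -279.95 m.
ΔN = −sin φ cos λ·ΔX − sin φ sin λ·ΔY + cos φ·ΔZ = −(-0.563425)(0.304964)(-415) − (-0.563425)(-0.952364)(378) + (0.826167)(-152) = -399.71 m.
Horizontal magnitude = √(ΔE² + ΔN²) = √((-279.95)² + (-399.71)²) = 488.00 m.

488.0 m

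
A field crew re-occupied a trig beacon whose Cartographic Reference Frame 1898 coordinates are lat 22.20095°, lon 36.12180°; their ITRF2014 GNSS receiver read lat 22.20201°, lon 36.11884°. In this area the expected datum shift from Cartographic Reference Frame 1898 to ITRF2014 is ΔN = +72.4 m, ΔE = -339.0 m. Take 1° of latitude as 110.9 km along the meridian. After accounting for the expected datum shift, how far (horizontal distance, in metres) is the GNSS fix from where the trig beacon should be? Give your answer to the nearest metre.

57 m

Observed coordinate differences: Δφ = +0.00106°, Δλ = -0.00296°.
Converting to metres (1° lat = 110900 m, cos φ = 0.925864): observed ΔN = 117.6 m, observed ΔE = -303.9 m.
Subtracting the expected shift leaves a residual of 117.6 − (72.4) = 45.2 m north and -303.9 − (-339.0) = 35.1 m east.
Residual distance = √(45.2² + 35.1²) = 57.2 m.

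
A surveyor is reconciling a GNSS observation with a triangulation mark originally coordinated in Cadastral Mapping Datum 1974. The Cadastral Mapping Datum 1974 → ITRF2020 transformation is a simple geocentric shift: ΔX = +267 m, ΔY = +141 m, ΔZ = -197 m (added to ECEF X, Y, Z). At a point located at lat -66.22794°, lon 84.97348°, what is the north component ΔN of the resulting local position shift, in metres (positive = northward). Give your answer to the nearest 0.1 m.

The local north axis is (−sin φ cos λ, −sin φ sin λ, cos φ), giving ΔN = 21.409 + 128.541 − 79.411 = 70.54 m.

ΔN = 70.5 m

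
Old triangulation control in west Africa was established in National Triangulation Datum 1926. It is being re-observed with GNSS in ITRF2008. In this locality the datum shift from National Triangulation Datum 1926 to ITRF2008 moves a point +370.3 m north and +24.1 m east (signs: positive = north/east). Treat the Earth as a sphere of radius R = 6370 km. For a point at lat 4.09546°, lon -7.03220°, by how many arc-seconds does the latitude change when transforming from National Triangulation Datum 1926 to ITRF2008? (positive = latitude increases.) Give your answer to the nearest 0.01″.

Δφ = 11.99″

On a sphere of radius R, 1 rad of latitude = R, so Δφ = ΔN / R = 370.3 / 6370000 = 5.8132e-05 rad = 11.991″.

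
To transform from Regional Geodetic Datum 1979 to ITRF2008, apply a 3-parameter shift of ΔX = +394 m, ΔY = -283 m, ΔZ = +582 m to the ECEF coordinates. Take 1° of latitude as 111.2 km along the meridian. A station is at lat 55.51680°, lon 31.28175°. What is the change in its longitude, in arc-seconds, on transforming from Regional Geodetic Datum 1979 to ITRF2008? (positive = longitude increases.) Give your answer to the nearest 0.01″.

sin φ = 0.824292, cos φ = 0.566165, sin λ = 0.519247, cos λ = 0.854624.
East component: ΔE = −sin λ·ΔX + cos λ·ΔY = −(0.519247)(394) + (0.854624)(-283) = -446.44 m.
1° of latitude spans 111200 m; at latitude φ, 1° of longitude spans that × cos φ = 62957.5 m, so Δλ = -446.44 / 62957.5 × 3600 = -25.528″.

Δλ = -25.53″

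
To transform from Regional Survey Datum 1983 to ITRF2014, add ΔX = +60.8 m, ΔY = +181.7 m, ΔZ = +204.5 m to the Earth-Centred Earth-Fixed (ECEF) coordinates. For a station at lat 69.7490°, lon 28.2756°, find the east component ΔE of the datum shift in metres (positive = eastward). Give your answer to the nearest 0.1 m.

ΔE = 131.2 m

The local east axis at (φ, λ) is (−sin λ, cos λ, 0), so ΔE = −sin(28.2756°)·60.8 + cos(28.2756°)·181.7 = 131.22 m.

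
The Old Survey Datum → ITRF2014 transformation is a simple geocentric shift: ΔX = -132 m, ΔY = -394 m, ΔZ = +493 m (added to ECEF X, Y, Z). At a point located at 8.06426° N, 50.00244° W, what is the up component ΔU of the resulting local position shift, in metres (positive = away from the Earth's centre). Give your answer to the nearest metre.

ΔU = 284 m

The local up (radial) axis is (cos φ cos λ, cos φ sin λ, sin φ), giving ΔU = -84.005 + 298.848 + 69.160 = 284.00 m.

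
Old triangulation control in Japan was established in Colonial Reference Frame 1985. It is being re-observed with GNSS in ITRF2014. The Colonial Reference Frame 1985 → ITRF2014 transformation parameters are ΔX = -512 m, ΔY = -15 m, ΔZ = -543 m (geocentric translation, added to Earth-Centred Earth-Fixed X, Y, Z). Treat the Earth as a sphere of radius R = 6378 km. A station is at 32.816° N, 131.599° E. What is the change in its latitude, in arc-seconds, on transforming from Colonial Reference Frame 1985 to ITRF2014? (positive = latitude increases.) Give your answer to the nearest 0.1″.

Δφ = -20.5″

sin φ = 0.541943, cos φ = 0.840415, sin λ = 0.747810, cos λ = -0.663913.
North component: ΔN = −sin φ cos λ·ΔX − sin φ sin λ·ΔY + cos φ·ΔZ = −(0.541943)(-0.663913)(-512) − (0.541943)(0.747810)(-15) + (0.840415)(-543) = -634.49 m.
1° of latitude spans πR/180 = 111317 m, so Δφ = -634.49 / 111317 × 3600 = -20.519″.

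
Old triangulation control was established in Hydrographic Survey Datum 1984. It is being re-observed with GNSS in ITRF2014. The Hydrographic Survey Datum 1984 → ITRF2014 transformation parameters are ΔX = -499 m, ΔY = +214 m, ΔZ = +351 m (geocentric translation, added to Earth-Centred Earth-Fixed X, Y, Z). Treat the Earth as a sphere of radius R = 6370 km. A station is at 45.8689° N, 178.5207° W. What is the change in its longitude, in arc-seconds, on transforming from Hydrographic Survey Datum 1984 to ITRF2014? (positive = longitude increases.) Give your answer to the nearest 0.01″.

Δλ = -10.55″

sin φ = 0.717748, cos φ = 0.696302, sin λ = -0.025816, cos λ = -0.999667.
East component: ΔE = −sin λ·ΔX + cos λ·ΔY = −(-0.025816)(-499) + (-0.999667)(214) = -226.81 m.
1° of latitude spans πR/180 = 111177 m; at latitude φ, 1° of longitude spans that × cos φ = 77413.2 m, so Δλ = -226.81 / 77413.2 × 3600 = -10.548″.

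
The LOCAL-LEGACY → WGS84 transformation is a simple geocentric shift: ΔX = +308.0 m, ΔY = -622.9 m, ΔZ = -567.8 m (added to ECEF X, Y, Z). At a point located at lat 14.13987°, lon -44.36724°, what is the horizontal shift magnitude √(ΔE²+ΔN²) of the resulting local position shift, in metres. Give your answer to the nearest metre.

747 m

The local east axis at (φ, λ) is (−sin λ, cos λ, 0), so ΔE = −sin(-44.36724°)·308.0 + cos(-44.36724°)·(-622.9) = -229.92 m.
The local north axis is (−sin φ cos λ, −sin φ sin λ, cos φ), giving ΔN = -53.788 − 106.404 − 550.597 = -710.79 m.
Horizontal magnitude = √(ΔE² + ΔN²) = √((-229.92)² + (-710.79)²) = 747.05 m.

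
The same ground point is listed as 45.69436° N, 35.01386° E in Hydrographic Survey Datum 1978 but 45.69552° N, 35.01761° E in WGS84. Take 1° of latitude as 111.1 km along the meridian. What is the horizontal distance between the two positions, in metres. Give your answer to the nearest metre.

Δφ = 45.69552° − 45.69436° = +0.00116°; Δλ = 35.01761° − 35.01386° = +0.00375°.
ΔN = Δφ × 111100 = 128.9 m; ΔE = Δλ × 111100 × cos(45.69436°) = +0.00375 × 111100 × 0.698486 = 291.0 m.
Distance = √(ΔE² + ΔN²) = √(291.0² + 128.9²) = 318.3 m.

318 m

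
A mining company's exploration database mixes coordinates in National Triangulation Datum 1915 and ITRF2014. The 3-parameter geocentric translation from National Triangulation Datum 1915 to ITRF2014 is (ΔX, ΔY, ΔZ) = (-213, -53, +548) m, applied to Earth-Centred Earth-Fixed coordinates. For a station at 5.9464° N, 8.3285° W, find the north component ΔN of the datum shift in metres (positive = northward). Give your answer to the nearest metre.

At φ = 5.9464°, λ = -8.3285°: sin φ = 0.103598, cos φ = 0.994619, sin λ = -0.144848, cos λ = 0.989454.
ΔN = −sin φ cos λ·ΔX − sin φ sin λ·ΔY + cos φ·ΔZ = −(0.103598)(0.989454)(-213) − (0.103598)(-0.144848)(-53) + (0.994619)(548) = 566.09 m.

ΔN = 566 m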